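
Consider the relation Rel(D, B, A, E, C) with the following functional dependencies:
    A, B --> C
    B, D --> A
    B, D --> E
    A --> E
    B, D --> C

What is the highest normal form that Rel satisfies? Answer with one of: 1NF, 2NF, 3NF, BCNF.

Candidate key: {B, D}. Prime attributes: {B, D}.
A, B --> C breaks BCNF: {A, B}⁺ = {A, B, C, E}, so {A, B} is not a superkey.
A, B --> C has non-prime {C} on the right and a non-superkey on the left, so 3NF fails.
No non-prime attribute depends on a proper subset of any candidate key, so 2NF holds.

2NF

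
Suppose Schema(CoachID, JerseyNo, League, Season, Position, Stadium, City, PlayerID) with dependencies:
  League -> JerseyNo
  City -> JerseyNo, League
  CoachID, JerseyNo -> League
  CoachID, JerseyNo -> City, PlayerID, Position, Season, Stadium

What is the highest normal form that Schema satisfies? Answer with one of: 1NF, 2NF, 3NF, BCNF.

Candidate keys: {City, CoachID}, {CoachID, JerseyNo}, {CoachID, League}. Prime attributes: {City, CoachID, JerseyNo, League}.
For League -> JerseyNo we have {League}⁺ = {JerseyNo, League}; {League} is not a superkey, so BCNF fails.
Since {JerseyNo} ⊆ prime attributes and every other non-superkey FD also has a prime right side, the schema is in 3NF.

3NF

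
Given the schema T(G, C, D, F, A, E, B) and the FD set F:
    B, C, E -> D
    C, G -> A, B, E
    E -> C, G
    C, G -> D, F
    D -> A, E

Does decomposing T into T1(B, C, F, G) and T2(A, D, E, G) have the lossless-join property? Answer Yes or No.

The shared attributes are {G} and {G}⁺ = {G}.
The closure covers neither T1 nor T2 entirely; the join is not lossless.

No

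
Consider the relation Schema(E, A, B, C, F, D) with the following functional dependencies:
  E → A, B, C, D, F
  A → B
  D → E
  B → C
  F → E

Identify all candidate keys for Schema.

{D}, {E}, {F}

Closure of {D} is {A, B, C, D, E, F}, the whole schema; {D} is a candidate key.
Closure of {E} is {A, B, C, D, E, F}, the whole schema; {E} is a candidate key.
Closure of {F} is {A, B, C, D, E, F}, the whole schema; {F} is a candidate key.
These are minimal and exhaustive — every other superkey contains one of them.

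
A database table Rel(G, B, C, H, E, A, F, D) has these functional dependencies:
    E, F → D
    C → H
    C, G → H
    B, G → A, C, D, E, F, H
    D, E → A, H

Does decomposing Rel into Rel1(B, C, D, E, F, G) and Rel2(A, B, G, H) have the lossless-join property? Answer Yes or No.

Yes

The shared attributes are {B, G} and {B, G}⁺ = {A, B, C, D, E, F, G, H}.
Since Rel1 ⊆ {A, B, C, D, E, F, G, H}, the intersection is a superkey of Rel1; the decomposition is lossless.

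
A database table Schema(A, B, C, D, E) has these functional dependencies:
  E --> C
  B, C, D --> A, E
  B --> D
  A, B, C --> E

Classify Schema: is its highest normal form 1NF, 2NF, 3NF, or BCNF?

Candidate keys: {B, C}, {B, E}. Prime attributes: {B, C, E}.
For E --> C we have {E}⁺ = {C, E}; {E} is not a superkey, so BCNF fails.
B --> D has non-prime {D} on the right and a non-superkey on the left, so 3NF fails.
The proper key subset {B} of {B, C} determines non-prime {D}, so the relation is not even in 2NF.

1NF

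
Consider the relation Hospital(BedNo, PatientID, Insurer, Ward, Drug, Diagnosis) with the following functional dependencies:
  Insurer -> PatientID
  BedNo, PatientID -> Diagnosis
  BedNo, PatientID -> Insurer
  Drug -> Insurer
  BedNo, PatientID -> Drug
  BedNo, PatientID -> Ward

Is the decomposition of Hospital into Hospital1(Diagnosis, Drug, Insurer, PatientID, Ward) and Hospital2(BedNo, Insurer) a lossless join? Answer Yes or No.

No

Hospital1 ∩ Hospital2 = {Insurer}; its closure under F is {Insurer, PatientID}.
Neither Hospital1 nor Hospital2 is contained in that closure, so the decomposition is lossy.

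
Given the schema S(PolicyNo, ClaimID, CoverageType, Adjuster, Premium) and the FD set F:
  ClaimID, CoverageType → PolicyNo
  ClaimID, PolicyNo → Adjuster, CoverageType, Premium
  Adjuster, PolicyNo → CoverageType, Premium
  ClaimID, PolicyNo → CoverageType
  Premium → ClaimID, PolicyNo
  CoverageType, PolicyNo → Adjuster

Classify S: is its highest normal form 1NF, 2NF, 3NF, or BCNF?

Candidate keys: {Adjuster, PolicyNo}, {ClaimID, CoverageType}, {ClaimID, PolicyNo}, {CoverageType, PolicyNo}, {Premium}. Prime attributes: {Adjuster, ClaimID, CoverageType, PolicyNo, Premium}.
Each dependency's left side is a superkey — BCNF holds.

BCNF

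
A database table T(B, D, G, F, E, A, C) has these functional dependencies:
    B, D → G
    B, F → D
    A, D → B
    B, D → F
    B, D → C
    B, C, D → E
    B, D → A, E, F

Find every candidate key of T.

{A, D}, {B, D}, {B, F}

{A, D}⁺ = {A, B, C, D, E, F, G}, which is every attribute, so {A, D} is a candidate key.
{B, D}⁺ = {A, B, C, D, E, F, G}, which is every attribute, so {B, D} is a candidate key.
{B, F}⁺ = {A, B, C, D, E, F, G}, which is every attribute, so {B, F} is a candidate key.
No proper subset of any of these is a key, and no other minimal superkey exists.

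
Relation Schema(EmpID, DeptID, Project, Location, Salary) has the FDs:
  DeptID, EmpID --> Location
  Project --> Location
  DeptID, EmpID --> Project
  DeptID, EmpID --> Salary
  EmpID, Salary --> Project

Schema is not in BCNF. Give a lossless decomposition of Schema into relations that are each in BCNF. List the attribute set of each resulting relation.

Candidate key of the original relation: {DeptID, EmpID}.
In {DeptID, EmpID, Location, Project, Salary}, {Project} is not a superkey ({Project}⁺ restricted to this set is {Location, Project}), so split on Project --> Location into {Location, Project} and {DeptID, EmpID, Project, Salary}.
{Location, Project}: every determinant is a superkey — BCNF.
In {DeptID, EmpID, Project, Salary}, {EmpID, Salary} is not a superkey ({EmpID, Salary}⁺ restricted to this set is {EmpID, Project, Salary}), so split on EmpID, Salary --> Project into {EmpID, Project, Salary} and {DeptID, EmpID, Salary}.
{EmpID, Project, Salary}: every determinant is a superkey — BCNF.
{DeptID, EmpID, Salary}: every determinant is a superkey — BCNF.

{DeptID, EmpID, Salary}; {EmpID, Project, Salary}; {Location, Project}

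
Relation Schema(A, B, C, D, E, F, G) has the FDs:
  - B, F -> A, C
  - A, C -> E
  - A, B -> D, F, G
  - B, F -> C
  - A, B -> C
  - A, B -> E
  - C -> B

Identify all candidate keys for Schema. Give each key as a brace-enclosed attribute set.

{A, B}, {A, C}, {B, F}, {C, F}

{A, B} is a candidate key since {A, B}⁺ = {A, B, C, D, E, F, G} covers every attribute.
{A, C} is a candidate key since {A, C}⁺ = {A, B, C, D, E, F, G} covers every attribute.
{B, F} is a candidate key since {B, F}⁺ = {A, B, C, D, E, F, G} covers every attribute.
{C, F} is a candidate key since {C, F}⁺ = {A, B, C, D, E, F, G} covers every attribute.
These are minimal and exhaustive — every other superkey contains one of them.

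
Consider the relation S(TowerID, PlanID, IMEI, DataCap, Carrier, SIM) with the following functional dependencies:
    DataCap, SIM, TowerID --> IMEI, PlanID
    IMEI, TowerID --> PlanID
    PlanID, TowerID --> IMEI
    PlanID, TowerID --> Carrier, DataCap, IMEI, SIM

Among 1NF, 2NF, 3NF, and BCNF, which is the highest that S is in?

BCNF

Candidate keys: {DataCap, SIM, TowerID}, {IMEI, TowerID}, {PlanID, TowerID}. Prime attributes: {DataCap, IMEI, PlanID, SIM, TowerID}.
Each dependency's left side is a superkey — BCNF holds.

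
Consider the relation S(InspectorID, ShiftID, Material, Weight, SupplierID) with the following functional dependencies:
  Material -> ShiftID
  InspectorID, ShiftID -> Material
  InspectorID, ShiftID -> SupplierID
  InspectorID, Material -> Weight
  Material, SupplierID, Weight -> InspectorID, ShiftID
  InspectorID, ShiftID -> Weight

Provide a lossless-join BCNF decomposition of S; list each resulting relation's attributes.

Candidate keys of the original relation: {InspectorID, Material}, {InspectorID, ShiftID}, {Material, SupplierID, Weight}.
Within {InspectorID, Material, ShiftID, SupplierID, Weight}: {Material}⁺ ∩ {InspectorID, Material, ShiftID, SupplierID, Weight} = {Material, ShiftID}, not the whole set, so Material -> ShiftID violates BCNF; decompose into {Material, ShiftID} and {InspectorID, Material, SupplierID, Weight}.
{Material, ShiftID}: every determinant is a superkey — BCNF.
{InspectorID, Material, SupplierID, Weight}: every determinant is a superkey — BCNF.

{InspectorID, Material, SupplierID, Weight}; {Material, ShiftID}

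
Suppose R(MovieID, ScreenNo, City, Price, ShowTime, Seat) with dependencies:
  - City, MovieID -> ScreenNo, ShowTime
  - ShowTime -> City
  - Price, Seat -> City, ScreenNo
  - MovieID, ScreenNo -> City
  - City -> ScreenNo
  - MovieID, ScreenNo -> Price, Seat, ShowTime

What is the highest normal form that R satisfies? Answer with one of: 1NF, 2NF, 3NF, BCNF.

3NF

Candidate keys: {City, MovieID}, {MovieID, Price, Seat}, {MovieID, ScreenNo}, {MovieID, ShowTime}. Prime attributes: {City, MovieID, Price, ScreenNo, Seat, ShowTime}.
ShowTime -> City breaks BCNF: {ShowTime}⁺ = {City, ScreenNo, ShowTime}, so {ShowTime} is not a superkey.
Since {City} ⊆ prime attributes and every other non-superkey FD also has a prime right side, the schema is in 3NF.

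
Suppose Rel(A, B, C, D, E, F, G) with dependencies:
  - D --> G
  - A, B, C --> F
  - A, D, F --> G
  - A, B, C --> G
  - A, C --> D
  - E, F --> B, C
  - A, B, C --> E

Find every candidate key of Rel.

{A} never appears on the right of any FD, so every key must include it.
{A, B, C} is a candidate key since {A, B, C}⁺ = {A, B, C, D, E, F, G} covers every attribute.
{A, E, F} is a candidate key since {A, E, F}⁺ = {A, B, C, D, E, F, G} covers every attribute.
These are minimal and exhaustive — every other superkey contains one of them.

{A, B, C}, {A, E, F}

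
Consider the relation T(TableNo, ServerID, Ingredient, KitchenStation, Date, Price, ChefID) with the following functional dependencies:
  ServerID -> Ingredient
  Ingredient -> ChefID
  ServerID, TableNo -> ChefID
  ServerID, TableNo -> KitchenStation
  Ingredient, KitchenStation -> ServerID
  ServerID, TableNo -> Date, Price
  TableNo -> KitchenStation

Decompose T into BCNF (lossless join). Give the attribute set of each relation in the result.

Candidate keys of the original relation: {Ingredient, TableNo}, {ServerID, TableNo}.
Within {ChefID, Date, Ingredient, KitchenStation, Price, ServerID, TableNo}: {ServerID}⁺ ∩ {ChefID, Date, Ingredient, KitchenStation, Price, ServerID, TableNo} = {ChefID, Ingredient, ServerID}, not the whole set, so ServerID -> ChefID, Ingredient violates BCNF; decompose into {ChefID, Ingredient, ServerID} and {Date, KitchenStation, Price, ServerID, TableNo}.
Within {ChefID, Ingredient, ServerID}: {Ingredient}⁺ ∩ {ChefID, Ingredient, ServerID} = {ChefID, Ingredient}, not the whole set, so Ingredient -> ChefID violates BCNF; decompose into {ChefID, Ingredient} and {Ingredient, ServerID}.
{ChefID, Ingredient}: every determinant is a superkey — BCNF.
{Ingredient, ServerID}: every determinant is a superkey — BCNF.
Within {Date, KitchenStation, Price, ServerID, TableNo}: {TableNo}⁺ ∩ {Date, KitchenStation, Price, ServerID, TableNo} = {KitchenStation, TableNo}, not the whole set, so TableNo -> KitchenStation violates BCNF; decompose into {KitchenStation, TableNo} and {Date, Price, ServerID, TableNo}.
{KitchenStation, TableNo}: every determinant is a superkey — BCNF.
{Date, Price, ServerID, TableNo}: every determinant is a superkey — BCNF.

{ChefID, Ingredient}; {Date, Price, ServerID, TableNo}; {Ingredient, ServerID}; {KitchenStation, TableNo}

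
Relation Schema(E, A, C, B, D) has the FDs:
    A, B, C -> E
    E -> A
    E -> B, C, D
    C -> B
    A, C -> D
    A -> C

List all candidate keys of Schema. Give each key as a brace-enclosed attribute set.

{A}, {E}

Closure of {A} is {A, B, C, D, E}, the whole schema; {A} is a candidate key.
Closure of {E} is {A, B, C, D, E}, the whole schema; {E} is a candidate key.
These are minimal and exhaustive — every other superkey contains one of them.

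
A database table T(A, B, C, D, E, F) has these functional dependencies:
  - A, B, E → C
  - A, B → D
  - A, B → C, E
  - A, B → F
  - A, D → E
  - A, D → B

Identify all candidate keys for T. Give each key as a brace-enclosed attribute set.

{A} never appears on the right of any FD, so every key must include it.
{A, B} is a candidate key since {A, B}⁺ = {A, B, C, D, E, F} covers every attribute.
{A, D} is a candidate key since {A, D}⁺ = {A, B, C, D, E, F} covers every attribute.
Any other superkey properly contains one of these, so there are no further candidate keys.

{A, B}, {A, D}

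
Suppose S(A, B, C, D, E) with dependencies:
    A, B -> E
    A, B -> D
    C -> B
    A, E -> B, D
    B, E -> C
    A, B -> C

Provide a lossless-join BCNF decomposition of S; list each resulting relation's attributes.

Candidate keys of the original relation: {A, B}, {A, C}, {A, E}.
{A, B, C, D, E}: {C} determines {B, C} here but is not a superkey — split on C -> B, giving {B, C} and {A, C, D, E}.
{B, C} has no BCNF violation.
{A, C, D, E} has no BCNF violation.

{A, C, D, E}; {B, C}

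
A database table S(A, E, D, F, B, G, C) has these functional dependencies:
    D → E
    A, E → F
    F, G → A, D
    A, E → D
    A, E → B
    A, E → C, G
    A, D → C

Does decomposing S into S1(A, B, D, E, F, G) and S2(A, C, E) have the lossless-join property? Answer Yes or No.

Common attributes: {A, E}; their closure is {A, B, C, D, E, F, G}.
This includes all of S1, so the common attributes are a superkey of S1 — the join is lossless.

Yes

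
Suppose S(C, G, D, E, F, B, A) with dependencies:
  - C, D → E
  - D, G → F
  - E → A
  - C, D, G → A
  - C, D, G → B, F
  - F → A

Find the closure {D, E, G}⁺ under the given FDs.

Start with {D, E, G}.
D, G → F applies; add {F} → now {D, E, F, G}.
E → A applies; add {A} → now {A, D, E, F, G}.
No further FD applies.

{A, D, E, F, G}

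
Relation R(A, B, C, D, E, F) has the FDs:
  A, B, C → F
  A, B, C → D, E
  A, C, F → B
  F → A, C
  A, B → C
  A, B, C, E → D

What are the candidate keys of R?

Closure of {F} is {A, B, C, D, E, F}, the whole schema; {F} is a candidate key.
Closure of {A, B} is {A, B, C, D, E, F}, the whole schema; {A, B} is a candidate key.
These are minimal and exhaustive — every other superkey contains one of them.

{A, B}, {F}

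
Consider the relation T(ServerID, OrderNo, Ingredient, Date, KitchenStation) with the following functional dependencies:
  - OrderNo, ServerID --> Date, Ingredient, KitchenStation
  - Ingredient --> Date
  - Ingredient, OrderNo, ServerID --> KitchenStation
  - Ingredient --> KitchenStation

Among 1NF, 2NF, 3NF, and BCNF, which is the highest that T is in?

2NF

Candidate key: {OrderNo, ServerID}. Prime attributes: {OrderNo, ServerID}.
Ingredient --> Date breaks BCNF: {Ingredient}⁺ = {Date, Ingredient, KitchenStation}, so {Ingredient} is not a superkey.
Because {Date} is non-prime and the left side of Ingredient --> Date is not a superkey, the relation is not in 3NF.
No proper subset of a key has a non-prime attribute in its closure, so there is no partial dependency; 2NF holds.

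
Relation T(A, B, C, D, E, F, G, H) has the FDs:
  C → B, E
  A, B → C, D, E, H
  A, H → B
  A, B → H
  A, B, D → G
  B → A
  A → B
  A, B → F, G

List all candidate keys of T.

Closure of {A} is {A, B, C, D, E, F, G, H}, the whole schema; {A} is a candidate key.
Closure of {B} is {A, B, C, D, E, F, G, H}, the whole schema; {B} is a candidate key.
Closure of {C} is {A, B, C, D, E, F, G, H}, the whole schema; {C} is a candidate key.
These are minimal and exhaustive — every other superkey contains one of them.

{A}, {B}, {C}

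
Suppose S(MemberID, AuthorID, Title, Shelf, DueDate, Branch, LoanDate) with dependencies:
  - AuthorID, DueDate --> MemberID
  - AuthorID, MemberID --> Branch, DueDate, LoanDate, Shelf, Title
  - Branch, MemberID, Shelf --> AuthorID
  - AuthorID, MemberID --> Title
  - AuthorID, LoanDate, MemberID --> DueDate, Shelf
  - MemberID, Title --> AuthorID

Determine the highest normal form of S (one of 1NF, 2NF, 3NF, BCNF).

Candidate keys: {AuthorID, DueDate}, {AuthorID, MemberID}, {Branch, MemberID, Shelf}, {MemberID, Title}. Prime attributes: {AuthorID, Branch, DueDate, MemberID, Shelf, Title}.
Each dependency's left side is a superkey — BCNF holds.

BCNF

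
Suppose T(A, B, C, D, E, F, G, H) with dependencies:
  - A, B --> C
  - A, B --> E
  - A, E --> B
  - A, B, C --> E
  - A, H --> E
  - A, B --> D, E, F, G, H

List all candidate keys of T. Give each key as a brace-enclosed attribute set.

{A, B}, {A, E}, {A, H}

{A} never appears on the right of any FD, so every key must include it.
{A, B}⁺ = {A, B, C, D, E, F, G, H}, which is every attribute, so {A, B} is a candidate key.
{A, E}⁺ = {A, B, C, D, E, F, G, H}, which is every attribute, so {A, E} is a candidate key.
{A, H}⁺ = {A, B, C, D, E, F, G, H}, which is every attribute, so {A, H} is a candidate key.
No proper subset of any of these is a key, and no other minimal superkey exists.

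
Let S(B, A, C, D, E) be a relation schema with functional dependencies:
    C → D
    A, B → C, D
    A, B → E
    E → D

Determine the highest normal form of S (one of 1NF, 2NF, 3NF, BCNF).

2NF

Candidate key: {A, B}. Prime attributes: {A, B}.
For C → D we have {C}⁺ = {C, D}; {C} is not a superkey, so BCNF fails.
C → D has non-prime {D} on the right and a non-superkey on the left, so 3NF fails.
Checking every proper subset of each key, none determines a non-prime attribute — 2NF is satisfied.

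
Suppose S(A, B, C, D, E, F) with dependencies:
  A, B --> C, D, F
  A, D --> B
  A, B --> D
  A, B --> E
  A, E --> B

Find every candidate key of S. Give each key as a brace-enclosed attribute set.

Attributes never on any right-hand side: {A} — every candidate key must contain it.
{A, B}⁺ = {A, B, C, D, E, F} — all of the relation — so {A, B} is a candidate key.
{A, D}⁺ = {A, B, C, D, E, F} — all of the relation — so {A, D} is a candidate key.
{A, E}⁺ = {A, B, C, D, E, F} — all of the relation — so {A, E} is a candidate key.
Any other superkey properly contains one of these, so there are no further candidate keys.

{A, B}, {A, D}, {A, E}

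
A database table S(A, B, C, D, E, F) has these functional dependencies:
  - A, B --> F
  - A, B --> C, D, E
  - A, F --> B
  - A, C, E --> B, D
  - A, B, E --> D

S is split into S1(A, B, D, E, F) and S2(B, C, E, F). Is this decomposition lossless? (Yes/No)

No

S1 ∩ S2 = {B, E, F}; its closure under F is {B, E, F}.
The closure covers neither S1 nor S2 entirely; the join is not lossless.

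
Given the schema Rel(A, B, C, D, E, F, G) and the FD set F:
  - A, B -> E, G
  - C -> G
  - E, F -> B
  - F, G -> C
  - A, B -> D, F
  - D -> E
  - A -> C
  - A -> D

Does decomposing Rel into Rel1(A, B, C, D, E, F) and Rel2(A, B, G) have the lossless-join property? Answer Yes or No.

The shared attributes are {A, B} and {A, B}⁺ = {A, B, C, D, E, F, G}.
Since Rel1 ⊆ {A, B, C, D, E, F, G}, the intersection is a superkey of Rel1; the decomposition is lossless.

Yes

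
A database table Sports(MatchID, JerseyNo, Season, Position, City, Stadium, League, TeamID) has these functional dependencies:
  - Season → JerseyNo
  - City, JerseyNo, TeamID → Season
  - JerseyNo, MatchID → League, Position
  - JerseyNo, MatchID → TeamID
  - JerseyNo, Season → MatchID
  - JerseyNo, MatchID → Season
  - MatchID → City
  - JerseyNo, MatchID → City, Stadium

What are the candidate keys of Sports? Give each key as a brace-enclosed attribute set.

Closure of {Season} is {City, JerseyNo, League, MatchID, Position, Season, Stadium, TeamID}, the whole schema; {Season} is a candidate key.
Closure of {JerseyNo, MatchID} is {City, JerseyNo, League, MatchID, Position, Season, Stadium, TeamID}, the whole schema; {JerseyNo, MatchID} is a candidate key.
Closure of {City, JerseyNo, TeamID} is {City, JerseyNo, League, MatchID, Position, Season, Stadium, TeamID}, the whole schema; {City, JerseyNo, TeamID} is a candidate key.
Any other superkey properly contains one of these, so there are no further candidate keys.

{City, JerseyNo, TeamID}, {JerseyNo, MatchID}, {Season}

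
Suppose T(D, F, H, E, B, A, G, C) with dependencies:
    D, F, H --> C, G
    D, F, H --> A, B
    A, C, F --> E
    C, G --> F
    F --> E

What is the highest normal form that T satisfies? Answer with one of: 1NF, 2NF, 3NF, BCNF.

Candidate keys: {C, D, G, H}, {D, F, H}. Prime attributes: {C, D, F, G, H}.
For A, C, F --> E we have {A, C, F}⁺ = {A, C, E, F}; {A, C, F} is not a superkey, so BCNF fails.
Because {E} is non-prime and the left side of A, C, F --> E is not a superkey, the relation is not in 3NF.
The proper key subset {F} of {D, F, H} determines non-prime {E}, so the relation is not even in 2NF.

1NF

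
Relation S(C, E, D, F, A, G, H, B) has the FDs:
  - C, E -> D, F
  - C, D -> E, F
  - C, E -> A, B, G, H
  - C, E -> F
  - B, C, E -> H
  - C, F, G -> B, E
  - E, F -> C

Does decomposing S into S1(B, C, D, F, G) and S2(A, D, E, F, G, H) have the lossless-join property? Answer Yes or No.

The shared attributes are {D, F, G} and {D, F, G}⁺ = {D, F, G}.
The closure covers neither S1 nor S2 entirely; the join is not lossless.

No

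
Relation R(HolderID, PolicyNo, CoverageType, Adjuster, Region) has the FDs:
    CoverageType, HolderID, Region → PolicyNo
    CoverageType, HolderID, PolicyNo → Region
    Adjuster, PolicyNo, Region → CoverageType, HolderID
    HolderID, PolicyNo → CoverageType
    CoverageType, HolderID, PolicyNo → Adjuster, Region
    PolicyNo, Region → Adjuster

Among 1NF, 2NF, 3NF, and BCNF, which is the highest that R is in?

Candidate keys: {CoverageType, HolderID, Region}, {HolderID, PolicyNo}, {PolicyNo, Region}. Prime attributes: {CoverageType, HolderID, PolicyNo, Region}.
Each dependency's left side is a superkey — BCNF holds.

BCNF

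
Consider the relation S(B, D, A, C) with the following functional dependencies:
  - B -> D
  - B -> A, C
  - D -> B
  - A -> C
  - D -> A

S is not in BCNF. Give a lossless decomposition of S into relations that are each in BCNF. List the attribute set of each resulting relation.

{A, B, D}; {A, C}

Candidate keys of the original relation: {B}, {D}.
In {A, B, C, D}, {A} is not a superkey ({A}⁺ restricted to this set is {A, C}), so split on A -> C into {A, C} and {A, B, D}.
{A, C}: every determinant is a superkey — BCNF.
{A, B, D}: every determinant is a superkey — BCNF.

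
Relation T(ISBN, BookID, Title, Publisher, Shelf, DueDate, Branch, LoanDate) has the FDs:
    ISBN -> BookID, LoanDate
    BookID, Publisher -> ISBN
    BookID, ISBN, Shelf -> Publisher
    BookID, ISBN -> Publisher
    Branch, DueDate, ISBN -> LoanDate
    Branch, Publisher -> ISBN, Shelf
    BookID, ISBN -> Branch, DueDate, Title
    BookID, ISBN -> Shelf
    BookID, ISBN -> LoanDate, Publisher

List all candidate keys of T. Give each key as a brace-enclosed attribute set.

{ISBN}⁺ = {BookID, Branch, DueDate, ISBN, LoanDate, Publisher, Shelf, Title}, which is every attribute, so {ISBN} is a candidate key.
{BookID, Publisher}⁺ = {BookID, Branch, DueDate, ISBN, LoanDate, Publisher, Shelf, Title}, which is every attribute, so {BookID, Publisher} is a candidate key.
{Branch, Publisher}⁺ = {BookID, Branch, DueDate, ISBN, LoanDate, Publisher, Shelf, Title}, which is every attribute, so {Branch, Publisher} is a candidate key.
Any other superkey properly contains one of these, so there are no further candidate keys.

{BookID, Publisher}, {Branch, Publisher}, {ISBN}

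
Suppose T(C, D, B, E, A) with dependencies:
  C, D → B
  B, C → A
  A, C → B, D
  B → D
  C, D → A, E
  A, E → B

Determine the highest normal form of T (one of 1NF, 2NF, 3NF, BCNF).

Candidate keys: {A, C}, {B, C}, {C, D}. Prime attributes: {A, B, C, D}.
B → D: {B}⁺ = {B, D}, which is not all of the attributes, so the left side is not a superkey — BCNF is violated.
Since {D} ⊆ prime attributes and every other non-superkey FD also has a prime right side, the schema is in 3NF.

3NF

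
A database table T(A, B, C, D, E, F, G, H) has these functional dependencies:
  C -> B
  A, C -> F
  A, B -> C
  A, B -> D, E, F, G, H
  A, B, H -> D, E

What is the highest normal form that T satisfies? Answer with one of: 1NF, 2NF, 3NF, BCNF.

3NF

Candidate keys: {A, B}, {A, C}. Prime attributes: {A, B, C}.
C -> B: {C}⁺ = {B, C}, which is not all of the attributes, so the left side is not a superkey — BCNF is violated.
But every attribute on its right side ({B}) is prime, and the same holds for every other non-superkey FD, so 3NF still holds.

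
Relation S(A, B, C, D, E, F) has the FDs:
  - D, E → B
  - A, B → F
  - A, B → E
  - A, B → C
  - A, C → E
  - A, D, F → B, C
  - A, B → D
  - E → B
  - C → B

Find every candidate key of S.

{A, B}, {A, C}, {A, D, F}, {A, E}

{A} never appears on the right of any FD, so every key must include it.
{A, B}⁺ = {A, B, C, D, E, F}, which is every attribute, so {A, B} is a candidate key.
{A, C}⁺ = {A, B, C, D, E, F}, which is every attribute, so {A, C} is a candidate key.
{A, E}⁺ = {A, B, C, D, E, F}, which is every attribute, so {A, E} is a candidate key.
{A, D, F}⁺ = {A, B, C, D, E, F}, which is every attribute, so {A, D, F} is a candidate key.
These are minimal and exhaustive — every other superkey contains one of them.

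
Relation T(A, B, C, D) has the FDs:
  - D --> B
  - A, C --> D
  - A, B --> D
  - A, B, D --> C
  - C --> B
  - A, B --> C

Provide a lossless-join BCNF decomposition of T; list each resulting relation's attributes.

Candidate keys of the original relation: {A, B}, {A, C}, {A, D}.
Within {A, B, C, D}: {D}⁺ ∩ {A, B, C, D} = {B, D}, not the whole set, so D --> B violates BCNF; decompose into {B, D} and {A, C, D}.
{B, D} has no BCNF violation.
{A, C, D} has no BCNF violation.

{A, C, D}; {B, D}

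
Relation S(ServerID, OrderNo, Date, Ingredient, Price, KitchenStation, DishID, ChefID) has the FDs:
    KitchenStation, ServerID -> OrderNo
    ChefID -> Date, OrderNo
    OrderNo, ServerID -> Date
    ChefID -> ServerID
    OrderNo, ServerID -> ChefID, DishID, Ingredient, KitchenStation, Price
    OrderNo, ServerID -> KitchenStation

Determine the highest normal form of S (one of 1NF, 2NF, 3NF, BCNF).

Candidate keys: {ChefID}, {KitchenStation, ServerID}, {OrderNo, ServerID}. Prime attributes: {ChefID, KitchenStation, OrderNo, ServerID}.
The left-hand side of every FD is a superkey, so BCNF is satisfied.

BCNF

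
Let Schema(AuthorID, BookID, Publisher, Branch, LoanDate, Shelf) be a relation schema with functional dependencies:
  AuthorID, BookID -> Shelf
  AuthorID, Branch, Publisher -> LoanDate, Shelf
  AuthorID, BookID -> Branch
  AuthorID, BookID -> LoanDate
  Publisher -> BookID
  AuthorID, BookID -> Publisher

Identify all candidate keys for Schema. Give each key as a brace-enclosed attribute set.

Attributes never on any right-hand side: {AuthorID} — every candidate key must contain it.
{AuthorID, BookID}⁺ = {AuthorID, BookID, Branch, LoanDate, Publisher, Shelf}, which is every attribute, so {AuthorID, BookID} is a candidate key.
{AuthorID, Publisher}⁺ = {AuthorID, BookID, Branch, LoanDate, Publisher, Shelf}, which is every attribute, so {AuthorID, Publisher} is a candidate key.
Any other superkey properly contains one of these, so there are no further candidate keys.

{AuthorID, BookID}, {AuthorID, Publisher}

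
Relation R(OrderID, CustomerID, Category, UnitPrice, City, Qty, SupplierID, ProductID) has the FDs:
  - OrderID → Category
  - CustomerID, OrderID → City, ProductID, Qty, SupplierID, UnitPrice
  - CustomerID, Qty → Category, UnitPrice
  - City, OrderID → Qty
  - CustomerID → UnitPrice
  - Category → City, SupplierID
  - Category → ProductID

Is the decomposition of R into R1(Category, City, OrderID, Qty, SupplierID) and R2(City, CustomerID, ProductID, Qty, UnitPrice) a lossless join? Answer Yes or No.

No

The shared attributes are {City, Qty} and {City, Qty}⁺ = {City, Qty}.
Neither R1 nor R2 is contained in that closure, so the decomposition is lossy.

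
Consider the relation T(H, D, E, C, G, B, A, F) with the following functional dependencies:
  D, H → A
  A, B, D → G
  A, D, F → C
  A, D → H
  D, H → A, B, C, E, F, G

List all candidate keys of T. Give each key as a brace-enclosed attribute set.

No FD produces {D}, so it must be in every candidate key.
Closure of {A, D} is {A, B, C, D, E, F, G, H}, the whole schema; {A, D} is a candidate key.
Closure of {D, H} is {A, B, C, D, E, F, G, H}, the whole schema; {D, H} is a candidate key.
Any other superkey properly contains one of these, so there are no further candidate keys.

{A, D}, {D, H}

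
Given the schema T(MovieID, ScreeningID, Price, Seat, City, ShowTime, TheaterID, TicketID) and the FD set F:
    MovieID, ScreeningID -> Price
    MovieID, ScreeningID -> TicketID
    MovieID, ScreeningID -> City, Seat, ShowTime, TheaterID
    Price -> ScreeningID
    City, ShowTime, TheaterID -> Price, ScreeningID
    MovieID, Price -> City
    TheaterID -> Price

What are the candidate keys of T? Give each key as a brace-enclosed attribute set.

{MovieID, Price}, {MovieID, ScreeningID}, {MovieID, TheaterID}

Attributes never on any right-hand side: {MovieID} — every candidate key must contain it.
{MovieID, Price}⁺ = {City, MovieID, Price, ScreeningID, Seat, ShowTime, TheaterID, TicketID}, which is every attribute, so {MovieID, Price} is a candidate key.
{MovieID, ScreeningID}⁺ = {City, MovieID, Price, ScreeningID, Seat, ShowTime, TheaterID, TicketID}, which is every attribute, so {MovieID, ScreeningID} is a candidate key.
{MovieID, TheaterID}⁺ = {City, MovieID, Price, ScreeningID, Seat, ShowTime, TheaterID, TicketID}, which is every attribute, so {MovieID, TheaterID} is a candidate key.
These are minimal and exhaustive — every other superkey contains one of them.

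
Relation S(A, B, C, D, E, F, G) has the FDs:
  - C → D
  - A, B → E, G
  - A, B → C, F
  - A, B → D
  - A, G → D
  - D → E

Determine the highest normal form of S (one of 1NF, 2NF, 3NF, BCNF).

2NF

Candidate key: {A, B}. Prime attributes: {A, B}.
C → D breaks BCNF: {C}⁺ = {C, D, E}, so {C} is not a superkey.
Because {D} is non-prime and the left side of C → D is not a superkey, the relation is not in 3NF.
No non-prime attribute depends on a proper subset of any candidate key, so 2NF holds.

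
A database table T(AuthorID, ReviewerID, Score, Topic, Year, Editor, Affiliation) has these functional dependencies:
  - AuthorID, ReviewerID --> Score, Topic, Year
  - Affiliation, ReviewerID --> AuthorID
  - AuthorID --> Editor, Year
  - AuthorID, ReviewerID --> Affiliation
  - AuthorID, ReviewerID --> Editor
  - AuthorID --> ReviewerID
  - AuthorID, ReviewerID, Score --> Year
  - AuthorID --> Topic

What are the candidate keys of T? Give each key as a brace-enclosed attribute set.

{Affiliation, ReviewerID}, {AuthorID}

{AuthorID}⁺ = {Affiliation, AuthorID, Editor, ReviewerID, Score, Topic, Year}, which is every attribute, so {AuthorID} is a candidate key.
{Affiliation, ReviewerID}⁺ = {Affiliation, AuthorID, Editor, ReviewerID, Score, Topic, Year}, which is every attribute, so {Affiliation, ReviewerID} is a candidate key.
These are minimal and exhaustive — every other superkey contains one of them.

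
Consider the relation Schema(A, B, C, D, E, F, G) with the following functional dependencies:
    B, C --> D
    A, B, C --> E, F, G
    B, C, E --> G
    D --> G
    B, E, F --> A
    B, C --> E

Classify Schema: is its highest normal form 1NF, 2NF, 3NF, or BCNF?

Candidate keys: {A, B, C}, {B, C, F}. Prime attributes: {A, B, C, F}.
B, C --> D breaks BCNF: {B, C}⁺ = {B, C, D, E, G}, so {B, C} is not a superkey.
Because {D} is non-prime and the left side of B, C --> D is not a superkey, the relation is not in 3NF.
Since {B, C} ⊂ {A, B, C} and {B, C}⁺ ⊇ {D, E, G} with {D, E, G} non-prime, there is a partial dependency; 2NF fails.

1NF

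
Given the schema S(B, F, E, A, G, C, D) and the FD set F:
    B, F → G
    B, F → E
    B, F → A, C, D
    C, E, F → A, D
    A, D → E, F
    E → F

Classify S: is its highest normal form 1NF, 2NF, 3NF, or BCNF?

Candidate keys: {A, B, D}, {B, E}, {B, F}. Prime attributes: {A, B, D, E, F}.
For C, E, F → A, D we have {C, E, F}⁺ = {A, C, D, E, F}; {C, E, F} is not a superkey, so BCNF fails.
Since {A, D} ⊆ prime attributes and every other non-superkey FD also has a prime right side, the schema is in 3NF.

3NF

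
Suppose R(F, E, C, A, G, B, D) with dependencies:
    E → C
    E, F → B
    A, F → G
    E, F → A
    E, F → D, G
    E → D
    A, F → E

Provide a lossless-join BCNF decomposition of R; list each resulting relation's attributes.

{A, B, E, F, G}; {C, D, E}

Candidate keys of the original relation: {A, F}, {E, F}.
{A, B, C, D, E, F, G}: {E} determines {C, D, E} here but is not a superkey — split on E → C, D, giving {C, D, E} and {A, B, E, F, G}.
{C, D, E}: every determinant is a superkey — BCNF.
{A, B, E, F, G}: every determinant is a superkey — BCNF.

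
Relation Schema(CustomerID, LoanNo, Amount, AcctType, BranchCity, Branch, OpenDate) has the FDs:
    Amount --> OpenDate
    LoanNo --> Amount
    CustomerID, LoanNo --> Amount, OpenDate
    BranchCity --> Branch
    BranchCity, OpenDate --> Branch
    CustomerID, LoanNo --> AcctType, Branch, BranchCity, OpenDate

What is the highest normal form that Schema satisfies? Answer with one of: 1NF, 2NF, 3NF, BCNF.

1NF

Candidate key: {CustomerID, LoanNo}. Prime attributes: {CustomerID, LoanNo}.
For Amount --> OpenDate we have {Amount}⁺ = {Amount, OpenDate}; {Amount} is not a superkey, so BCNF fails.
Amount --> OpenDate determines the non-prime attribute {OpenDate} from a non-superkey — 3NF is violated.
Since {LoanNo} ⊂ {CustomerID, LoanNo} and {LoanNo}⁺ ⊇ {Amount, OpenDate} with {Amount, OpenDate} non-prime, there is a partial dependency; 2NF fails.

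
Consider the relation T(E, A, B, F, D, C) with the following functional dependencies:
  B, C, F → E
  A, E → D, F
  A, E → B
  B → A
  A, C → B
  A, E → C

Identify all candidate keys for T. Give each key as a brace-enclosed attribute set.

{A, C, F}, {A, E}, {B, C, F}, {B, E}

Closure of {A, E} is {A, B, C, D, E, F}, the whole schema; {A, E} is a candidate key.
Closure of {B, E} is {A, B, C, D, E, F}, the whole schema; {B, E} is a candidate key.
Closure of {A, C, F} is {A, B, C, D, E, F}, the whole schema; {A, C, F} is a candidate key.
Closure of {B, C, F} is {A, B, C, D, E, F}, the whole schema; {B, C, F} is a candidate key.
Any other superkey properly contains one of these, so there are no further candidate keys.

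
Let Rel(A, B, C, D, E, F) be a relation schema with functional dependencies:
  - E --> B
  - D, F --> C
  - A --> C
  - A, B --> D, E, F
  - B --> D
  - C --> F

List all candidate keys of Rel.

Attributes never on any right-hand side: {A} — every candidate key must contain it.
{A, B}⁺ = {A, B, C, D, E, F}, which is every attribute, so {A, B} is a candidate key.
{A, E}⁺ = {A, B, C, D, E, F}, which is every attribute, so {A, E} is a candidate key.
No proper subset of any of these is a key, and no other minimal superkey exists.

{A, B}, {A, E}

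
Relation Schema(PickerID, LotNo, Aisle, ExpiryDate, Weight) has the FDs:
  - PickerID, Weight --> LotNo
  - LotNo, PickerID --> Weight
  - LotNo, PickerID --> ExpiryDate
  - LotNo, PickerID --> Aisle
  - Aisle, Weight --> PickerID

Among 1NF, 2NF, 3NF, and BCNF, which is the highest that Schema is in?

Candidate keys: {Aisle, Weight}, {LotNo, PickerID}, {PickerID, Weight}. Prime attributes: {Aisle, LotNo, PickerID, Weight}.
Each dependency's left side is a superkey — BCNF holds.

BCNF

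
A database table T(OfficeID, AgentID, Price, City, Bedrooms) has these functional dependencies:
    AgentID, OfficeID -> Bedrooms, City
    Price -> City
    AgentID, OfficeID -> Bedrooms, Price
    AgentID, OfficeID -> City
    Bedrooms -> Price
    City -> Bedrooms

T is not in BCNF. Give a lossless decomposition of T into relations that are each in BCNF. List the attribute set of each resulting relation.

{AgentID, OfficeID, Price}; {Bedrooms, City, Price}

Candidate key of the original relation: {AgentID, OfficeID}.
Within {AgentID, Bedrooms, City, OfficeID, Price}: {Price}⁺ ∩ {AgentID, Bedrooms, City, OfficeID, Price} = {Bedrooms, City, Price}, not the whole set, so Price -> Bedrooms, City violates BCNF; decompose into {Bedrooms, City, Price} and {AgentID, OfficeID, Price}.
{Bedrooms, City, Price} is in BCNF.
{AgentID, OfficeID, Price} is in BCNF.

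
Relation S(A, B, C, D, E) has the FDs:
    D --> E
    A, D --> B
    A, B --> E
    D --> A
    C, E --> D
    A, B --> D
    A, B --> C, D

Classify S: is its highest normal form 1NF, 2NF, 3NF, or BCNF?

Candidate keys: {A, B}, {C, E}, {D}. Prime attributes: {A, B, C, D, E}.
The left-hand side of every FD is a superkey, so BCNF is satisfied.

BCNF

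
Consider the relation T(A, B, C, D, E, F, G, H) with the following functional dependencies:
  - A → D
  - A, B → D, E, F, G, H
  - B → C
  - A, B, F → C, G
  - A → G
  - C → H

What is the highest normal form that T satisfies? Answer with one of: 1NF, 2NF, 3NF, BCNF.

1NF

Candidate key: {A, B}. Prime attributes: {A, B}.
For A → D we have {A}⁺ = {A, D, G}; {A} is not a superkey, so BCNF fails.
A → D determines the non-prime attribute {D} from a non-superkey — 3NF is violated.
Since {A} ⊂ {A, B} and {A}⁺ ⊇ {D, G} with {D, G} non-prime, there is a partial dependency; 2NF fails.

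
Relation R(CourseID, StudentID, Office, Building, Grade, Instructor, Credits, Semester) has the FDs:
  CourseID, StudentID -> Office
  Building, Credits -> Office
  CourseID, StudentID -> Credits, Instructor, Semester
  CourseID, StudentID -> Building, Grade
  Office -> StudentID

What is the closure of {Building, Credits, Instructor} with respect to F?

Start with {Building, Credits, Instructor}.
Building, Credits -> Office applies; add {Office} → now {Building, Credits, Instructor, Office}.
Office -> StudentID applies; add {StudentID} → now {Building, Credits, Instructor, Office, StudentID}.
No further FD applies.

{Building, Credits, Instructor, Office, StudentID}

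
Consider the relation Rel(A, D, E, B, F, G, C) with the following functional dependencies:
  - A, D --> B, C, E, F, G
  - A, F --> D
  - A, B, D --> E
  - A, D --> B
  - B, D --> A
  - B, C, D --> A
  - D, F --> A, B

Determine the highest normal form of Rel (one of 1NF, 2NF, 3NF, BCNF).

BCNF

Candidate keys: {A, D}, {A, F}, {B, D}, {D, F}. Prime attributes: {A, B, D, F}.
Every FD has a superkey on the left, so the relation is in BCNF.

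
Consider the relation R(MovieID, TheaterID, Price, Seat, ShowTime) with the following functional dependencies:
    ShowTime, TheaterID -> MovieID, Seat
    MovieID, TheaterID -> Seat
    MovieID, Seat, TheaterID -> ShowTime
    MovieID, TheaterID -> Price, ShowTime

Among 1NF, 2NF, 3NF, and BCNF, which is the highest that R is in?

Candidate keys: {MovieID, TheaterID}, {ShowTime, TheaterID}. Prime attributes: {MovieID, ShowTime, TheaterID}.
Each dependency's left side is a superkey — BCNF holds.

BCNF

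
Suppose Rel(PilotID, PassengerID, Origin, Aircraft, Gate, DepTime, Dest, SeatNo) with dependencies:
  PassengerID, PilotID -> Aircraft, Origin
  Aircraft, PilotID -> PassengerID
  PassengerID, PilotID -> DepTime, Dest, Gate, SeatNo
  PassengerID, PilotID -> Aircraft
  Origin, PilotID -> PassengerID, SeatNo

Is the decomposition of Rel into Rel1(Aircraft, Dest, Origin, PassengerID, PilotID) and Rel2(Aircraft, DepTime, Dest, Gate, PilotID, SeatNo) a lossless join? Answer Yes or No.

The shared attributes are {Aircraft, Dest, PilotID} and {Aircraft, Dest, PilotID}⁺ = {Aircraft, DepTime, Dest, Gate, Origin, PassengerID, PilotID, SeatNo}.
This includes all of Rel1, so the common attributes are a superkey of Rel1 — the join is lossless.

Yes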